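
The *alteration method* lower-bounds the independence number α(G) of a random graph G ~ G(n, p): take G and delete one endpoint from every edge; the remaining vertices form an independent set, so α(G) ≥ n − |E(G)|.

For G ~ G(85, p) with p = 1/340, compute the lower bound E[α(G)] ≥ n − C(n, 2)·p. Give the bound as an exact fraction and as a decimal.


E[|E(G)|] = C(85, 2)·p = 3570 · (1/340) = 21/2.
E[α(G)] ≥ n − E[|E(G)|] = 85 − 21/2 = 149/2.
Numerically: ≈ 74.500.
(This is only a lower bound; the true E[α(G)] may be larger.)

E[α(G)] ≥ 149/2 ≈ 74.500.


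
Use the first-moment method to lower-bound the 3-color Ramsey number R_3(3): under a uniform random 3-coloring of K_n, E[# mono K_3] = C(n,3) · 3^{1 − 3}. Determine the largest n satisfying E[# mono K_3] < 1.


We need C(n, 3) · 3^{1 − 3} < 1, i.e. C(n, 3) < 3^{3 − 1} = 9.
Check values of n near the boundary:
  n = 3: C(3, 3) = 1; 1 < 9? YES
  n = 4: C(4, 3) = 4; 4 < 9? YES
  n = 5: C(5, 3) = 10; 10 < 9? NO
  n = 6: C(6, 3) = 20; 20 < 9? NO
The largest n with C(n, 3) < 9 is n = 4 (where E[X] = 4/9 ≈ 0.444). Hence R_3(3) > 4, i.e. R_3(3) ≥ 5.

Largest n = 4; hence R_3(3) > 4.


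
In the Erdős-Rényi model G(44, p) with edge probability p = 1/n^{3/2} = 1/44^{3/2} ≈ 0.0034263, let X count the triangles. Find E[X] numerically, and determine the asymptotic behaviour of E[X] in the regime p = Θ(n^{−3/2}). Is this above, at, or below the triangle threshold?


Number of potential triangles: C(44, 3) = 13244.
Each occurs with probability p³ ≈ (0.0034263)³ ≈ 4.0221935e-08.
By linearity: E[X] = C(44, 3)·p³ ≈ 13244 · 4.0221935e-08 ≈ 0.00053.
Since α = 3/2 > 1, p = c/n^{3/2} = o(1/n) is below the triangle threshold p ~ 1/n. Asymptotically E[X] ~ (c³/6)·n^{3(1−α)} = (1³/6)·n^{-1.5} → 0, so by Markov's inequality G has no triangles w.h.p.

E[X] ≈ 0.00053; in regime p = Θ(1/n^{3/2}) E[X] tends to 0 (below the triangle threshold p ~ 1/n).


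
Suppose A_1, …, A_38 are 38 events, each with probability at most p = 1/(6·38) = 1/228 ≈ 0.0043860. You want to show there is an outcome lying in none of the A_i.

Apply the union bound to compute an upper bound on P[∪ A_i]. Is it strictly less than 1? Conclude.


Union bound: P[∪_{i=1}^{38} A_i] ≤ Σ_i P[A_i] ≤ 38·p = 38·(1/228) = 1/6.
Numerically: 1/6 ≈ 0.1666667.
Is 1/6 < 1? YES.
Since P[∪ A_i] ≤ 1/6 < 1, the complement has P[∩ A_i^c] ≥ 1 − 1/6 = 5/6 > 0, so some outcome avoids every A_i.

38·p = 1/6 ≈ 0.1666667; existence CERTIFIED by the union bound.


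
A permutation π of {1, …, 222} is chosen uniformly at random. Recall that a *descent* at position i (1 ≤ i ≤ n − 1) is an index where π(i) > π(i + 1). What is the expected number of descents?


Write X = Σ X_I over i = 1, …, 221, with X_I the indicator of one descent.
There are 221 indicators.
For each fixed i, the pair (π(i), π(i+1)) is a uniformly random ordered pair of distinct values from {1, …, 222}; by symmetry P[π(i) > π(i+1)] = 1/2.
By linearity: E[X] = 221 · (1/2) = (222 − 1) · (1/2) = 221/2 ≈ 110.500000.

E[X] = 221/2 = 110.500000.


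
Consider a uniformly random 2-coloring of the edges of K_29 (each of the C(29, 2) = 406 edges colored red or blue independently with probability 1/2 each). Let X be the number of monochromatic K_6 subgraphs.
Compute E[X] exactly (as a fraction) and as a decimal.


Let X = Σ_S X_S over the C(29, 6) = 475020 subsets S of size 6, where X_S = 1 if the K_6 on S is monochromatic.
For a fixed S, the K_6 on S has C(6, 2) = 15 edges. P[all 15 edges red] = (1/2)^15, and likewise for blue, so P[monochromatic] = 2·(1/2)^15 = 2^{1 − 15} = 1/16384.
By linearity of expectation: E[X] = C(29, 6) · 2^{1 − 15} = 475020 · 1/16384 = 118755/4096.
Numerically: E[X] ≈ 28.993.

E[X] = C(29,6)·2^(1−C(6,2)) = 118755/4096 ≈ 28.993.


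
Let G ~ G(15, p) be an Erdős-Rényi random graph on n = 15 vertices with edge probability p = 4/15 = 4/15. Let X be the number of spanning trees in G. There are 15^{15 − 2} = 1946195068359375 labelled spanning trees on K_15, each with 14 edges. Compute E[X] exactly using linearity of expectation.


K_15 has 15^{15 − 2} = 1946195068359375 labelled spanning trees.
For each such spanning tree H, let X_H = 1 if all 14 edges of H are present in G. Then P[X_H = 1] = p^{14} = (4/15)^{14} = 268435456/29192926025390625.
Summing the indicators: E[X] = Σ_H E[X_H] = 1946195068359375 · p^{14} = 1946195068359375 · 268435456/29192926025390625 = 268435456/15.
Numerically: E[X] ≈ 1.79e+07.

E[X] = 1946195068359375 · (4/15)^{14} = 268435456/15 ≈ 1.79e+07.


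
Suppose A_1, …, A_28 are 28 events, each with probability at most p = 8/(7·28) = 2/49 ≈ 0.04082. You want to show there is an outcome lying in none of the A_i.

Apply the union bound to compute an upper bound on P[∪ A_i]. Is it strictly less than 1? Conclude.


Union bound: P[∪_{i=1}^{28} A_i] ≤ Σ_i P[A_i] ≤ 28·p = 28·(2/49) = 8/7.
Numerically: 8/7 ≈ 1.14286.
Is 8/7 < 1? NO.
Since the bound 8/7 is ≥ 1, the union bound is uninformative here; it does NOT by itself certify existence.

28·p = 8/7 ≈ 1.14286; existence NOT certified by the union bound.


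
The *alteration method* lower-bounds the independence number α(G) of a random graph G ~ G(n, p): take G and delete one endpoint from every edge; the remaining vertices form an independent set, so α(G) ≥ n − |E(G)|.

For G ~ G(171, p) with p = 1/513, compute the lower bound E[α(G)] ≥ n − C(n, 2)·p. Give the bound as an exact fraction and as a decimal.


E[|E(G)|] = C(171, 2)·p = 14535 · (1/513) = 85/3.
E[α(G)] ≥ n − E[|E(G)|] = 171 − 85/3 = 428/3.
Numerically: ≈ 142.66667.
(This is only a lower bound; the true E[α(G)] may be larger.)

E[α(G)] ≥ 428/3 ≈ 142.66667.


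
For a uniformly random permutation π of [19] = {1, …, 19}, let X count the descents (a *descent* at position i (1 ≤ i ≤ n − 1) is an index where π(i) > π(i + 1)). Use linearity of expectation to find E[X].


Write X = Σ X_I over i = 1, …, 18, with X_I the indicator of one descent.
There are 18 indicators.
For each fixed i, the pair (π(i), π(i+1)) is a uniformly random ordered pair of distinct values from {1, …, 19}; by symmetry P[π(i) > π(i+1)] = 1/2.
By linearity: E[X] = 18 · (1/2) = (19 − 1) · (1/2) = 9 ≈ 9.000.

E[X] = 9 = 9.000.


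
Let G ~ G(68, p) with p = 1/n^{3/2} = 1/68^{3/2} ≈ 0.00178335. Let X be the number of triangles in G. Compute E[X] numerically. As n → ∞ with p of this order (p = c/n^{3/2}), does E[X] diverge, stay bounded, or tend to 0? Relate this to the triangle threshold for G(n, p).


Number of potential triangles: C(68, 3) = 50116.
Each occurs with probability p³ ≈ (0.00178335)³ ≈ 5.67165614e-09.
By linearity: E[X] = C(68, 3)·p³ ≈ 50116 · 5.67165614e-09 ≈ 0.000284.
Since α = 3/2 > 1, p = c/n^{3/2} = o(1/n) is below the triangle threshold p ~ 1/n. Asymptotically E[X] ~ (c³/6)·n^{3(1−α)} = (1³/6)·n^{-1.5} → 0, so by Markov's inequality G has no triangles w.h.p.

E[X] ≈ 0.000284; in regime p = Θ(1/n^{3/2}) E[X] tends to 0 (below the triangle threshold p ~ 1/n).


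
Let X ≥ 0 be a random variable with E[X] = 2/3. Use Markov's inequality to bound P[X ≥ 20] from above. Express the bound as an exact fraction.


μ = E[X] = 2/3, a = 20.
Markov: P[X ≥ 20] ≤ μ/a = (2/3)/20 = 1/30.
Numerically: ≈ 0.033333.
(Since a = 20 > μ = 0.666667, the bound 1/30 is < 1 and informative.)

P[X ≥ 20] ≤ 1/30 ≈ 0.033333.


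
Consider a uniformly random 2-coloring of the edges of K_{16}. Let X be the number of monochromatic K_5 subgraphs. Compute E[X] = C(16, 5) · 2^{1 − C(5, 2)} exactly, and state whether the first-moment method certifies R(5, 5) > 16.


E[X] = C(16, 5) · 2^{1 − 10} = 4368 · 2^{−9} = 4368/512.
As a reduced fraction: E[X] = 273/32 ≈ 8.531250.
Is E[X] < 1? NO.
Since E[X] ≥ 1, the first-moment bound is inconclusive at n = 16; it does NOT by itself certify R(5, 5) > 16.

E[X] = 273/32 ≈ 8.531250; E[X] ≥ 1; first-moment method inconclusive here.


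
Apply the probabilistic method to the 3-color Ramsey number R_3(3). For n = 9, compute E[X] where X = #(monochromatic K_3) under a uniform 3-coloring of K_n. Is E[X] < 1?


E[X] = C(9, 3) · 3^{1 − 3} = 84 · 3^{−2} = 84/9.
As a reduced fraction: E[X] = 28/3 ≈ 9.3333.
Is E[X] < 1? NO.
Since E[X] ≥ 1, the first-moment bound is inconclusive at n = 9; it does NOT by itself certify R_3(3) > 9.

E[X] = 28/3 ≈ 9.3333; E[X] ≥ 1; first-moment method inconclusive here.


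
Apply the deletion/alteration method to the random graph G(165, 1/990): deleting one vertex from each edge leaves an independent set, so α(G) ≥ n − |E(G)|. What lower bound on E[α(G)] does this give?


E[|E(G)|] = C(165, 2)·p = 13530 · (1/990) = 41/3.
E[α(G)] ≥ n − E[|E(G)|] = 165 − 41/3 = 454/3.
Numerically: ≈ 151.333333.
(This is only a lower bound; the true E[α(G)] may be larger.)

E[α(G)] ≥ 454/3 ≈ 151.333333.


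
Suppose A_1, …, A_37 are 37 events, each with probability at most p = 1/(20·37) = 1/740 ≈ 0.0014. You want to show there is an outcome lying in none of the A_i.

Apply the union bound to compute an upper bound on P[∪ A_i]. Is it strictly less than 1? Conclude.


Union bound: P[∪_{i=1}^{37} A_i] ≤ Σ_i P[A_i] ≤ 37·p = 37·(1/740) = 1/20.
Numerically: 1/20 ≈ 0.0500.
Is 1/20 < 1? YES.
Since P[∪ A_i] ≤ 1/20 < 1, the complement has P[∩ A_i^c] ≥ 1 − 1/20 = 19/20 > 0, so some outcome avoids every A_i.

37·p = 1/20 ≈ 0.0500; existence CERTIFIED by the union bound.


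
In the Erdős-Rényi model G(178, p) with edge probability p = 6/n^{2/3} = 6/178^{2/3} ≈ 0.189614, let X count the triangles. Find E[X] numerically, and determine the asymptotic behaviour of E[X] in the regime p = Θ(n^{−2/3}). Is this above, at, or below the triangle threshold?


Number of potential triangles: C(178, 3) = 924176.
Each occurs with probability p³ ≈ (0.189614)³ ≈ 6.81732105e-03.
By linearity: E[X] = C(178, 3)·p³ ≈ 924176 · 6.81732105e-03 ≈ 6300.404494.
Since α = 2/3 < 1, p = c/n^{2/3} ≫ 1/n is above the triangle threshold p ~ 1/n. Asymptotically E[X] ~ (c³/6)·n^{3(1−α)} = (6³/6)·n^{1} → ∞; triangles are abundant w.h.p.

E[X] ≈ 6300.404494; in regime p = Θ(1/n^{2/3}) E[X] diverges (above the triangle threshold p ~ 1/n).


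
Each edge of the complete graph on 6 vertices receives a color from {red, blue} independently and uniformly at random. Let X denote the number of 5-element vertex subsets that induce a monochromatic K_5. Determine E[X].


Let X = Σ_S X_S over the C(6, 5) = 6 subsets S of size 5, where X_S = 1 if the K_5 on S is monochromatic.
For a fixed S, the K_5 on S has C(5, 2) = 10 edges. P[all 10 edges red] = (1/2)^10, and likewise for blue, so P[monochromatic] = 2·(1/2)^10 = 2^{1 − 10} = 1/512.
By linearity of expectation: E[X] = C(6, 5) · 2^{1 − 10} = 6 · 1/512 = 3/256.
Numerically: E[X] ≈ 0.012.

E[X] = C(6,5)·2^(1−C(5,2)) = 3/256 ≈ 0.012.


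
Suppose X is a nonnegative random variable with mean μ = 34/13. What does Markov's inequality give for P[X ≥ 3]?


μ = E[X] = 34/13, a = 3.
Markov: P[X ≥ 3] ≤ μ/a = (34/13)/3 = 34/39.
Numerically: ≈ 0.8718.
(Since a = 3 > μ = 2.6154, the bound 34/39 is < 1 and informative.)

P[X ≥ 3] ≤ 34/39 ≈ 0.8718.


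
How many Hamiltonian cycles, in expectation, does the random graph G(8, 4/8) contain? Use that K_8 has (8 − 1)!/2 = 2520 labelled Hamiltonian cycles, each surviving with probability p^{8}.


K_8 has (8 − 1)!/2 = 2520 labelled Hamiltonian cycles.
For each such Hamiltonian cycle H, let X_H = 1 if all 8 edges of H are present in G. Then P[X_H = 1] = p^{8} = (1/2)^{8} = 1/256.
Summing the indicators: E[X] = Σ_H E[X_H] = 2520 · p^{8} = 2520 · 1/256 = 315/32.
Numerically: E[X] ≈ 9.84375.

E[X] = 2520 · (1/2)^{8} = 315/32 ≈ 9.84375.


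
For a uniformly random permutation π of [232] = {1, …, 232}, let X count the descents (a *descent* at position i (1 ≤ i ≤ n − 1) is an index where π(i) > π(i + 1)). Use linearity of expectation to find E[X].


Write X = Σ X_I over i = 1, …, 231, with X_I the indicator of one descent.
There are 231 indicators.
For each fixed i, the pair (π(i), π(i+1)) is a uniformly random ordered pair of distinct values from {1, …, 232}; by symmetry P[π(i) > π(i+1)] = 1/2.
By linearity: E[X] = 231 · (1/2) = (232 − 1) · (1/2) = 231/2 ≈ 115.5000.

E[X] = 231/2 = 115.5000.


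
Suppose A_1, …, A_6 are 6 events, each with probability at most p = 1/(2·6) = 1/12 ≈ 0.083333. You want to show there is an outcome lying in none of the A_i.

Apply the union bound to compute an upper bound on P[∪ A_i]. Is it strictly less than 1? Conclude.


Union bound: P[∪_{i=1}^{6} A_i] ≤ Σ_i P[A_i] ≤ 6·p = 6·(1/12) = 1/2.
Numerically: 1/2 ≈ 0.500000.
Is 1/2 < 1? YES.
Since P[∪ A_i] ≤ 1/2 < 1, the complement has P[∩ A_i^c] ≥ 1 − 1/2 = 1/2 > 0, so some outcome avoids every A_i.

6·p = 1/2 ≈ 0.500000; existence CERTIFIED by the union bound.


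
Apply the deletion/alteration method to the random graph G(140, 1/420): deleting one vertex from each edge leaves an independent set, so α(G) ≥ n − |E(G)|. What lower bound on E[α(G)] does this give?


E[|E(G)|] = C(140, 2)·p = 9730 · (1/420) = 139/6.
E[α(G)] ≥ n − E[|E(G)|] = 140 − 139/6 = 701/6.
Numerically: ≈ 116.8333.
(This is only a lower bound; the true E[α(G)] may be larger.)

E[α(G)] ≥ 701/6 ≈ 116.8333.


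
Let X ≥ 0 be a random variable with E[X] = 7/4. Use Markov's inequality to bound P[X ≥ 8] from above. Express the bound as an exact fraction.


μ = E[X] = 7/4, a = 8.
Markov: P[X ≥ 8] ≤ μ/a = (7/4)/8 = 7/32.
Numerically: ≈ 0.21875.
(Since a = 8 > μ = 1.75000, the bound 7/32 is < 1 and informative.)

P[X ≥ 8] ≤ 7/32 ≈ 0.21875.


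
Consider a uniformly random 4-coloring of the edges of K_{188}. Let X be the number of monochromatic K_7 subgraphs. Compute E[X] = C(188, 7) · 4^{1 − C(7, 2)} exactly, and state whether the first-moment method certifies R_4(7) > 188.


E[X] = C(188, 7) · 4^{1 − 21} = 1470936391496 · 4^{−20} = 1470936391496/1099511627776.
As a reduced fraction: E[X] = 183867048937/137438953472 ≈ 1.3378089.
Is E[X] < 1? NO.
Since E[X] ≥ 1, the first-moment bound is inconclusive at n = 188; it does NOT by itself certify R_4(7) > 188.

E[X] = 183867048937/137438953472 ≈ 1.3378089; E[X] ≥ 1; first-moment method inconclusive here.


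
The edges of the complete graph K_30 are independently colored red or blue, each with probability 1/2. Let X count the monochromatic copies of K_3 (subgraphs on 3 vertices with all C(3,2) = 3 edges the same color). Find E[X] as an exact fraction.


Let X = Σ_S X_S over the C(30, 3) = 4060 subsets S of size 3, where X_S = 1 if the K_3 on S is monochromatic.
For a fixed S, the K_3 on S has C(3, 2) = 3 edges. P[all 3 edges red] = (1/2)^3, and likewise for blue, so P[monochromatic] = 2·(1/2)^3 = 2^{1 − 3} = 1/4.
Summing: E[X] = C(30, 3) · 2^{1 − 3} = 4060 · 1/4 = 1015.
Numerically: E[X] ≈ 1015.0000.

E[X] = C(30,3)·2^(1−C(3,2)) = 1015 ≈ 1015.0000.


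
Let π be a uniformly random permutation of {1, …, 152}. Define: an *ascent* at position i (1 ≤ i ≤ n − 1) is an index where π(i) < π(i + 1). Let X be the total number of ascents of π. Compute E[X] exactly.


Write X = Σ X_I over i = 1, …, 151, with X_I the indicator of one ascent.
There are 151 indicators.
For each fixed i, the pair (π(i), π(i+1)) is a uniformly random ordered pair of distinct values from {1, …, 152}; by symmetry P[π(i) < π(i+1)] = 1/2.
By linearity: E[X] = 151 · (1/2) = (152 − 1) · (1/2) = 151/2 ≈ 75.500.

E[X] = 151/2 = 75.500.


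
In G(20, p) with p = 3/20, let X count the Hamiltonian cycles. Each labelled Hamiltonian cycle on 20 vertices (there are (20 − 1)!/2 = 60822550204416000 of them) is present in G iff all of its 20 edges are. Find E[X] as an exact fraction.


K_20 has (20 − 1)!/2 = 60822550204416000 labelled Hamiltonian cycles.
For each such Hamiltonian cycle H, let X_H = 1 if all 20 edges of H are present in G. Then P[X_H = 1] = p^{20} = (3/20)^{20} = 3486784401/104857600000000000000000000.
Summing the indicators: E[X] = Σ_H E[X_H] = 60822550204416000 · p^{20} = 60822550204416000 · 3486784401/104857600000000000000000000 = 51776152168407487821/25600000000000000000.
Numerically: E[X] ≈ 2.023.

E[X] = 60822550204416000 · (3/20)^{20} = 51776152168407487821/25600000000000000000 ≈ 2.023.


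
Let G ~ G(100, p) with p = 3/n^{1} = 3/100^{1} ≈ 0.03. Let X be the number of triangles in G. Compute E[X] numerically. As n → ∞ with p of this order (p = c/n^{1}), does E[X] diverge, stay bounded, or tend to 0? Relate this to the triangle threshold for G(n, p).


Number of potential triangles: C(100, 3) = 161700.
Each occurs with probability p³ ≈ (0.03)³ ≈ 2.700000e-05.
By linearity: E[X] = C(100, 3)·p³ ≈ 161700 · 2.700000e-05 ≈ 4.3659.
Here α = 1, so p = 3/n is exactly at the triangle threshold p ~ 1/n. Asymptotically E[X] → c³/6 = 3³/6 = 9/2 ≈ 4.5000, a bounded constant. In this regime the triangle count is asymptotically Poisson(c³/6).

E[X] ≈ 4.3659; in regime p = Θ(1/n^{1}) E[X] stays bounded (at the triangle threshold p ~ 1/n).


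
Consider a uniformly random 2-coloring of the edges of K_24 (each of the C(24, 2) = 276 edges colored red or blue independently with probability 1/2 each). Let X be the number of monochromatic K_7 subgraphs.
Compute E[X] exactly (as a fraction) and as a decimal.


Let X = Σ_S X_S over the C(24, 7) = 346104 subsets S of size 7, where X_S = 1 if the K_7 on S is monochromatic.
For a fixed S, the K_7 on S has C(7, 2) = 21 edges. P[all 21 edges red] = (1/2)^21, and likewise for blue, so P[monochromatic] = 2·(1/2)^21 = 2^{1 − 21} = 1/1048576.
By linearity of expectation: E[X] = C(24, 7) · 2^{1 − 21} = 346104 · 1/1048576 = 43263/131072.
Numerically: E[X] ≈ 0.33007.

E[X] = C(24,7)·2^(1−C(7,2)) = 43263/131072 ≈ 0.33007.


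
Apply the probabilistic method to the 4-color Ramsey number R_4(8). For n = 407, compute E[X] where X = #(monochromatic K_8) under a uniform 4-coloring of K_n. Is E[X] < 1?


E[X] = C(407, 8) · 4^{1 − 28} = 17424959239309050 · 4^{−27} = 17424959239309050/18014398509481984.
As a reduced fraction: E[X] = 8712479619654525/9007199254740992 ≈ 0.9672795.
Is E[X] < 1? YES.
Since E[X] < 1, there exists a 4-coloring of K_{407} with no monochromatic K_8; hence R_4(8) > 407.

E[X] = 8712479619654525/9007199254740992 ≈ 0.9672795; E[X] < 1, so R_4(8) > 407.


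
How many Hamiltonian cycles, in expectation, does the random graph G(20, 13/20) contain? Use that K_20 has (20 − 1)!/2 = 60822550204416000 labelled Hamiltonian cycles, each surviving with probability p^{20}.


K_20 has (20 − 1)!/2 = 60822550204416000 labelled Hamiltonian cycles.
For each such Hamiltonian cycle H, let X_H = 1 if all 20 edges of H are present in G. Then P[X_H = 1] = p^{20} = (13/20)^{20} = 19004963774880799438801/104857600000000000000000000.
By linearity of expectation: E[X] = Σ_H E[X_H] = 60822550204416000 · p^{20} = 60822550204416000 · 19004963774880799438801/104857600000000000000000000 = 282209561360057334695429506990221/25600000000000000000.
Numerically: E[X] ≈ 1.10238e+13.

E[X] = 60822550204416000 · (13/20)^{20} = 282209561360057334695429506990221/25600000000000000000 ≈ 1.10238e+13.


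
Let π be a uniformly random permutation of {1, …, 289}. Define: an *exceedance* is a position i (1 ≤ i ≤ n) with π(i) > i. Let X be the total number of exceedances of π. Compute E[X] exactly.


Write X = Σ_{i=1}^{289} X_i, where X_i = 1_{π(i) > i}.
For each fixed i, π(i) is uniform over {1, …, 289} (marginal of a uniform permutation), so P[π(i) > i] = (n − i)/n. Summing: Σ_{i=1}^{289} (n − i)/n = (0 + 1 + … + 288)/289 = 289(289 − 1)/(2·289) = (289 − 1)/2.
Hence E[X] = Σ_{i=1}^{289} (289 − i)/289 = 144 ≈ 144.000000.

E[X] = 144 = 144.000000.


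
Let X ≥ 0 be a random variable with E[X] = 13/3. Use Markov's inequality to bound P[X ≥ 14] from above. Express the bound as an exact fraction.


μ = E[X] = 13/3, a = 14.
Markov: P[X ≥ 14] ≤ μ/a = (13/3)/14 = 13/42.
Numerically: ≈ 0.30952.
(Since a = 14 > μ = 4.33333, the bound 13/42 is < 1 and informative.)

P[X ≥ 14] ≤ 13/42 ≈ 0.30952.


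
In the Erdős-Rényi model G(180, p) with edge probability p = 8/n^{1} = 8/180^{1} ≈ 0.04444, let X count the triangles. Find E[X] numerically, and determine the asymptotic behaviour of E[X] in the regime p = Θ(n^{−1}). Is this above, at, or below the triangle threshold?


Number of potential triangles: C(180, 3) = 955860.
Each occurs with probability p³ ≈ (0.04444)³ ≈ 8.779150e-05.
By linearity: E[X] = C(180, 3)·p³ ≈ 955860 · 8.779150e-05 ≈ 83.9164.
Here α = 1, so p = 8/n is exactly at the triangle threshold p ~ 1/n. Asymptotically E[X] → c³/6 = 8³/6 = 256/3 ≈ 85.3333, a bounded constant. In this regime the triangle count is asymptotically Poisson(c³/6).

E[X] ≈ 83.9164; in regime p = Θ(1/n^{1}) E[X] stays bounded (at the triangle threshold p ~ 1/n).


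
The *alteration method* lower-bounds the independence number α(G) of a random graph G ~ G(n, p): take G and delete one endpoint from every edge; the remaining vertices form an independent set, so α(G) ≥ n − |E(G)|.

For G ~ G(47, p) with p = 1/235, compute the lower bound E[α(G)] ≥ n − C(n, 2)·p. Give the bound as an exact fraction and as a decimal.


E[|E(G)|] = C(47, 2)·p = 1081 · (1/235) = 23/5.
E[α(G)] ≥ n − E[|E(G)|] = 47 − 23/5 = 212/5.
Numerically: ≈ 42.400000.
(This is only a lower bound; the true E[α(G)] may be larger.)

E[α(G)] ≥ 212/5 ≈ 42.400000.


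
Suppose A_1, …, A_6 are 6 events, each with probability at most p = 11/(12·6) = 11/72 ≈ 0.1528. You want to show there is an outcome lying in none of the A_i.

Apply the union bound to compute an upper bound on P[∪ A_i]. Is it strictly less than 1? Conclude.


Union bound: P[∪_{i=1}^{6} A_i] ≤ Σ_i P[A_i] ≤ 6·p = 6·(11/72) = 11/12.
Numerically: 11/12 ≈ 0.9167.
Is 11/12 < 1? YES.
Since P[∪ A_i] ≤ 11/12 < 1, the complement has P[∩ A_i^c] ≥ 1 − 11/12 = 1/12 > 0, so some outcome avoids every A_i.

6·p = 11/12 ≈ 0.9167; existence CERTIFIED by the union bound.


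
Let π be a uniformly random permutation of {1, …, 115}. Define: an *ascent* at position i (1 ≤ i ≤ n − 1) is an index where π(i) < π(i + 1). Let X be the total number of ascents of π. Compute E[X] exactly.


Write X = Σ X_I over i = 1, …, 114, with X_I the indicator of one ascent.
There are 114 indicators.
For each fixed i, the pair (π(i), π(i+1)) is a uniformly random ordered pair of distinct values from {1, …, 115}; by symmetry P[π(i) < π(i+1)] = 1/2.
By linearity: E[X] = 114 · (1/2) = (115 − 1) · (1/2) = 57 ≈ 57.0000.

E[X] = 57 = 57.0000.


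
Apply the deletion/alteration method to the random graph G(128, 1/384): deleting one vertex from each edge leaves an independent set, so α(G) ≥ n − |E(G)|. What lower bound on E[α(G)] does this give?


E[|E(G)|] = C(128, 2)·p = 8128 · (1/384) = 127/6.
E[α(G)] ≥ n − E[|E(G)|] = 128 − 127/6 = 641/6.
Numerically: ≈ 106.833.
(This is only a lower bound; the true E[α(G)] may be larger.)

E[α(G)] ≥ 641/6 ≈ 106.833.


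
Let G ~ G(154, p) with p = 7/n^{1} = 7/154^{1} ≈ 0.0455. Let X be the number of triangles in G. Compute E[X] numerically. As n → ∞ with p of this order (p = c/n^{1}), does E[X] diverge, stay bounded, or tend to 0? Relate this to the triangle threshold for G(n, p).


Number of potential triangles: C(154, 3) = 596904.
Each occurs with probability p³ ≈ (0.0455)³ ≈ 9.39144e-05.
By linearity: E[X] = C(154, 3)·p³ ≈ 596904 · 9.39144e-05 ≈ 56.058.
Here α = 1, so p = 7/n is exactly at the triangle threshold p ~ 1/n. Asymptotically E[X] → c³/6 = 7³/6 = 343/6 ≈ 57.167, a bounded constant. In this regime the triangle count is asymptotically Poisson(c³/6).

E[X] ≈ 56.058; in regime p = Θ(1/n^{1}) E[X] stays bounded (at the triangle threshold p ~ 1/n).


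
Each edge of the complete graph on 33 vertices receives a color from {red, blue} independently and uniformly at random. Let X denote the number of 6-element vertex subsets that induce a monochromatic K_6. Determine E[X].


Let X = Σ_S X_S over the C(33, 6) = 1107568 subsets S of size 6, where X_S = 1 if the K_6 on S is monochromatic.
For a fixed S, the K_6 on S has C(6, 2) = 15 edges. P[all 15 edges red] = (1/2)^15, and likewise for blue, so P[monochromatic] = 2·(1/2)^15 = 2^{1 − 15} = 1/16384.
By linearity of expectation: E[X] = C(33, 6) · 2^{1 − 15} = 1107568 · 1/16384 = 69223/1024.
Numerically: E[X] ≈ 67.601.

E[X] = C(33,6)·2^(1−C(6,2)) = 69223/1024 ≈ 67.601.


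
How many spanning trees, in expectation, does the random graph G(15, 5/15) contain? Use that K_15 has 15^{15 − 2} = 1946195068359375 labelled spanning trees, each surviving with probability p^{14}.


K_15 has 15^{15 − 2} = 1946195068359375 labelled spanning trees.
For each such spanning tree H, let X_H = 1 if all 14 edges of H are present in G. Then P[X_H = 1] = p^{14} = (1/3)^{14} = 1/4782969.
Summing the indicators: E[X] = Σ_H E[X_H] = 1946195068359375 · p^{14} = 1946195068359375 · 1/4782969 = 1220703125/3.
Numerically: E[X] ≈ 4.07e+08.

E[X] = 1946195068359375 · (1/3)^{14} = 1220703125/3 ≈ 4.07e+08.


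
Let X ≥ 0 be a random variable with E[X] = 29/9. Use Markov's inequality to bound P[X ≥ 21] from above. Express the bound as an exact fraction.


μ = E[X] = 29/9, a = 21.
Markov: P[X ≥ 21] ≤ μ/a = (29/9)/21 = 29/189.
Numerically: ≈ 0.15344.
(Since a = 21 > μ = 3.22222, the bound 29/189 is < 1 and informative.)

P[X ≥ 21] ≤ 29/189 ≈ 0.15344.


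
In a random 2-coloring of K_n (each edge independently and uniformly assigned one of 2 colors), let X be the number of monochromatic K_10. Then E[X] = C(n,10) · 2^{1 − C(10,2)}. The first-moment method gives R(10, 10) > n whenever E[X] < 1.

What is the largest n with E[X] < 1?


We need C(n, 10) · 2^{1 − 45} < 1, i.e. C(n, 10) < 2^{45 − 1} = 17592186044416.
Check values of n near the boundary:
  n = 97: C(97, 10) = 12576469727536; 12576469727536 < 17592186044416? YES
  n = 98: C(98, 10) = 14005614014756; 14005614014756 < 17592186044416? YES
  n = 99: C(99, 10) = 15579278510796; 15579278510796 < 17592186044416? YES
  n = 100: C(100, 10) = 17310309456440; 17310309456440 < 17592186044416? YES
  n = 101: C(101, 10) = 19212541264840; 19212541264840 < 17592186044416? NO
  n = 102: C(102, 10) = 21300860967540; 21300860967540 < 17592186044416? NO
The largest n with C(n, 10) < 17592186044416 is n = 100 (where E[X] = 2163788682055/2199023255552 ≈ 0.9840). Hence R(10, 10) > 100, i.e. R(10, 10) ≥ 101.

Largest n = 100; hence R(10, 10) > 100.


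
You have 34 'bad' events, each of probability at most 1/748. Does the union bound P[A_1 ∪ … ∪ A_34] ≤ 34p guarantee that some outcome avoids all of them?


Union bound: P[∪_{i=1}^{34} A_i] ≤ Σ_i P[A_i] ≤ 34·p = 34·(1/748) = 1/22.
Numerically: 1/22 ≈ 0.04545.
Is 1/22 < 1? YES.
Since P[∪ A_i] ≤ 1/22 < 1, the complement has P[∩ A_i^c] ≥ 1 − 1/22 = 21/22 > 0, so some outcome avoids every A_i.

34·p = 1/22 ≈ 0.04545; existence CERTIFIED by the union bound.


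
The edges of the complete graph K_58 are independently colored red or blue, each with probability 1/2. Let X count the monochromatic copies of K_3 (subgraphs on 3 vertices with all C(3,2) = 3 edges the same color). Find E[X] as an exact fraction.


Let X = Σ_S X_S over the C(58, 3) = 30856 subsets S of size 3, where X_S = 1 if the K_3 on S is monochromatic.
For a fixed S, the K_3 on S has C(3, 2) = 3 edges. P[all 3 edges red] = (1/2)^3, and likewise for blue, so P[monochromatic] = 2·(1/2)^3 = 2^{1 − 3} = 1/4.
By linearity of expectation: E[X] = C(58, 3) · 2^{1 − 3} = 30856 · 1/4 = 7714.
Numerically: E[X] ≈ 7714.000.

E[X] = C(58,3)·2^(1−C(3,2)) = 7714 ≈ 7714.000.


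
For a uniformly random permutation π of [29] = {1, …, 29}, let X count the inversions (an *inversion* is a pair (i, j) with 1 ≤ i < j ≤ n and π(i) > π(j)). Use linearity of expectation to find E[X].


Write X = Σ X_I over the C(29, 2) = 406 pairs i < j, with X_I the indicator of one inversion.
There are 406 indicators.
For each fixed pair i < j, the values π(i) and π(j) are two distinct elements of {1, …, 29} in uniformly random order; by symmetry P[π(i) > π(j)] = 1/2.
By linearity: E[X] = 406 · (1/2) = C(29, 2) · (1/2) = 406/2 = 203 ≈ 203.000.

E[X] = 203 = 203.000.


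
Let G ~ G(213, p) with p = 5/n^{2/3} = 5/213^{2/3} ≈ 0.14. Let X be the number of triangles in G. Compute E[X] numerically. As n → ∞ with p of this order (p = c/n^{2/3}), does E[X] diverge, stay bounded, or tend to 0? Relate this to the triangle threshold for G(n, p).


Number of potential triangles: C(213, 3) = 1587986.
Each occurs with probability p³ ≈ (0.14)³ ≈ 2.75519e-03.
By linearity: E[X] = C(213, 3)·p³ ≈ 1587986 · 2.75519e-03 ≈ 4375.196.
Since α = 2/3 < 1, p = c/n^{2/3} ≫ 1/n is above the triangle threshold p ~ 1/n. Asymptotically E[X] ~ (c³/6)·n^{3(1−α)} = (5³/6)·n^{1} → ∞; triangles are abundant w.h.p.

E[X] ≈ 4375.196; in regime p = Θ(1/n^{2/3}) E[X] diverges (above the triangle threshold p ~ 1/n).


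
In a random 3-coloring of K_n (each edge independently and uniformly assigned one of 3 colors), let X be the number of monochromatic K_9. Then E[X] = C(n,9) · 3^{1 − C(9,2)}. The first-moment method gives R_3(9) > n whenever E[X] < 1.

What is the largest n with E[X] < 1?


We need C(n, 9) · 3^{1 − 36} < 1, i.e. C(n, 9) < 3^{36 − 1} = 50031545098999707.
Check values of n near the boundary:
  n = 298: C(298, 9) = 45207677551849890; 45207677551849890 < 50031545098999707? YES
  n = 299: C(299, 9) = 46610674441390059; 46610674441390059 < 50031545098999707? YES
  n = 300: C(300, 9) = 48052241692154700; 48052241692154700 < 50031545098999707? YES
  n = 301: C(301, 9) = 49533303936090975; 49533303936090975 < 50031545098999707? YES
  n = 302: C(302, 9) = 51054804739588650; 51054804739588650 < 50031545098999707? NO
  n = 303: C(303, 9) = 52617706925494425; 52617706925494425 < 50031545098999707? NO
  n = 304: C(304, 9) = 54222992899492560; 54222992899492560 < 50031545098999707? NO
The largest n with C(n, 9) < 50031545098999707 is n = 301 (where E[X] = 16511101312030325/16677181699666569 ≈ 0.9900415). Hence R_3(9) > 301, i.e. R_3(9) ≥ 302.

Largest n = 301; hence R_3(9) > 301.


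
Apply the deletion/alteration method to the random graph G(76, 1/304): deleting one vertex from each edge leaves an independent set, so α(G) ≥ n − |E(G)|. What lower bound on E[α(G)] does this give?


E[|E(G)|] = C(76, 2)·p = 2850 · (1/304) = 75/8.
E[α(G)] ≥ n − E[|E(G)|] = 76 − 75/8 = 533/8.
Numerically: ≈ 66.625000.
(This is only a lower bound; the true E[α(G)] may be larger.)

E[α(G)] ≥ 533/8 ≈ 66.625000.


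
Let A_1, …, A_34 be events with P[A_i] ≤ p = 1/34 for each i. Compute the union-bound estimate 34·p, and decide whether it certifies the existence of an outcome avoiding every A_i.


Union bound: P[∪_{i=1}^{34} A_i] ≤ Σ_i P[A_i] ≤ 34·p = 34·(1/34) = 1.
Numerically: 1 ≈ 1.000.
Is 1 < 1? NO.
Since the bound 1 is ≥ 1, the union bound is uninformative here; it does NOT by itself certify existence.

34·p = 1 ≈ 1.000; existence NOT certified by the union bound.


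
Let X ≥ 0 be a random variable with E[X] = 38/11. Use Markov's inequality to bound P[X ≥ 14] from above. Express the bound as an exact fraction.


μ = E[X] = 38/11, a = 14.
Markov: P[X ≥ 14] ≤ μ/a = (38/11)/14 = 19/77.
Numerically: ≈ 0.2468.
(Since a = 14 > μ = 3.4545, the bound 19/77 is < 1 and informative.)

P[X ≥ 14] ≤ 19/77 ≈ 0.2468.


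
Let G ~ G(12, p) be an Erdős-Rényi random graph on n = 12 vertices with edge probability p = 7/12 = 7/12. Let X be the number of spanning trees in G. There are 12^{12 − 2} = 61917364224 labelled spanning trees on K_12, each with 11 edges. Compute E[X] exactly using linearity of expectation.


K_12 has 12^{12 − 2} = 61917364224 labelled spanning trees.
For each such spanning tree H, let X_H = 1 if all 11 edges of H are present in G. Then P[X_H = 1] = p^{11} = (7/12)^{11} = 1977326743/743008370688.
Summing the indicators: E[X] = Σ_H E[X_H] = 61917364224 · p^{11} = 61917364224 · 1977326743/743008370688 = 1977326743/12.
Numerically: E[X] ≈ 1.65e+08.

E[X] = 61917364224 · (7/12)^{11} = 1977326743/12 ≈ 1.65e+08.


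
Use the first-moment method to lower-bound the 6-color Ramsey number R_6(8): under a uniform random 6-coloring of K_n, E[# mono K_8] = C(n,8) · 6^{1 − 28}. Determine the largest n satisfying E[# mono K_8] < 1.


We need C(n, 8) · 6^{1 − 28} < 1, i.e. C(n, 8) < 6^{28 − 1} = 1023490369077469249536.
Check values of n near the boundary:
  n = 1594: C(1594, 8) = 1015652773590544255167; 1015652773590544255167 < 1023490369077469249536? YES
  n = 1595: C(1595, 8) = 1020772636343363633895; 1020772636343363633895 < 1023490369077469249536? YES
  n = 1596: C(1596, 8) = 1025915067760710553965; 1025915067760710553965 < 1023490369077469249536? NO
  n = 1597: C(1597, 8) = 1031080153060953275445; 1031080153060953275445 < 1023490369077469249536? NO
The largest n with C(n, 8) < 1023490369077469249536 is n = 1595 (where E[X] = 113419181815929292655/113721152119718805504 ≈ 0.997). Hence R_6(8) > 1595, i.e. R_6(8) ≥ 1596.

Largest n = 1595; hence R_6(8) > 1595.


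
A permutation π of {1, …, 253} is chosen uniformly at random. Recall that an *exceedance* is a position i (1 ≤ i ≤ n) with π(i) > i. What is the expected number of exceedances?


Write X = Σ_{i=1}^{253} X_i, where X_i = 1_{π(i) > i}.
For each fixed i, π(i) is uniform over {1, …, 253} (marginal of a uniform permutation), so P[π(i) > i] = (n − i)/n. Summing: Σ_{i=1}^{253} (n − i)/n = (0 + 1 + … + 252)/253 = 253(253 − 1)/(2·253) = (253 − 1)/2.
Hence E[X] = Σ_{i=1}^{253} (253 − i)/253 = 126 ≈ 126.000.

E[X] = 126 = 126.000.


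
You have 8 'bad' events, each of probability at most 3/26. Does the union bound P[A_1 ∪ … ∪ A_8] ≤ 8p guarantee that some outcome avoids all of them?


Union bound: P[∪_{i=1}^{8} A_i] ≤ Σ_i P[A_i] ≤ 8·p = 8·(3/26) = 12/13.
Numerically: 12/13 ≈ 0.92308.
Is 12/13 < 1? YES.
Since P[∪ A_i] ≤ 12/13 < 1, the complement has P[∩ A_i^c] ≥ 1 − 12/13 = 1/13 > 0, so some outcome avoids every A_i.

8·p = 12/13 ≈ 0.92308; existence CERTIFIED by the union bound.


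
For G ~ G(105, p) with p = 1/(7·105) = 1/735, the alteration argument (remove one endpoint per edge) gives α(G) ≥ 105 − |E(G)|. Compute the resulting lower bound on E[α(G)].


E[|E(G)|] = C(105, 2)·p = 5460 · (1/735) = 52/7.
E[α(G)] ≥ n − E[|E(G)|] = 105 − 52/7 = 683/7.
Numerically: ≈ 97.571.
(This is only a lower bound; the true E[α(G)] may be larger.)

E[α(G)] ≥ 683/7 ≈ 97.571.


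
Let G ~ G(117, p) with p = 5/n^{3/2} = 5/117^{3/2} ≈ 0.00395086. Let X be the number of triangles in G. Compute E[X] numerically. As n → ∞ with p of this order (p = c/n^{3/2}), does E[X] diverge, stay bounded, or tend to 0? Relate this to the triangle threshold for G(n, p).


Number of potential triangles: C(117, 3) = 260130.
Each occurs with probability p³ ≈ (0.00395086)³ ≈ 6.16699555e-08.
By linearity: E[X] = C(117, 3)·p³ ≈ 260130 · 6.16699555e-08 ≈ 0.016042.
Since α = 3/2 > 1, p = c/n^{3/2} = o(1/n) is below the triangle threshold p ~ 1/n. Asymptotically E[X] ~ (c³/6)·n^{3(1−α)} = (5³/6)·n^{-1.5} → 0, so by Markov's inequality G has no triangles w.h.p.

E[X] ≈ 0.016042; in regime p = Θ(1/n^{3/2}) E[X] tends to 0 (below the triangle threshold p ~ 1/n).


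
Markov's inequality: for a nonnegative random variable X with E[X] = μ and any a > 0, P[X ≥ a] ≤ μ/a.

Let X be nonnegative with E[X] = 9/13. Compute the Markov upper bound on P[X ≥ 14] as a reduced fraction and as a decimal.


μ = E[X] = 9/13, a = 14.
Markov: P[X ≥ 14] ≤ μ/a = (9/13)/14 = 9/182.
Numerically: ≈ 0.0495.
(Since a = 14 > μ = 0.6923, the bound 9/182 is < 1 and informative.)

P[X ≥ 14] ≤ 9/182 ≈ 0.0495.


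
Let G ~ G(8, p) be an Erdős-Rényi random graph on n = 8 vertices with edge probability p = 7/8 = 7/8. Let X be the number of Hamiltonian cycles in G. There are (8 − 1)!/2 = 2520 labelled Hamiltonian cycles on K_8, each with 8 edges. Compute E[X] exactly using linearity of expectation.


K_8 has (8 − 1)!/2 = 2520 labelled Hamiltonian cycles.
For each such Hamiltonian cycle H, let X_H = 1 if all 8 edges of H are present in G. Then P[X_H = 1] = p^{8} = (7/8)^{8} = 5764801/16777216.
Summing the indicators: E[X] = Σ_H E[X_H] = 2520 · p^{8} = 2520 · 5764801/16777216 = 1815912315/2097152.
Numerically: E[X] ≈ 865.89.

E[X] = 2520 · (7/8)^{8} = 1815912315/2097152 ≈ 865.89.


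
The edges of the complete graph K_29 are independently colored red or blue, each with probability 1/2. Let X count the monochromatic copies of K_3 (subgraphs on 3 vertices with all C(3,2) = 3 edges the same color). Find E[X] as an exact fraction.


Let X = Σ_S X_S over the C(29, 3) = 3654 subsets S of size 3, where X_S = 1 if the K_3 on S is monochromatic.
For a fixed S, the K_3 on S has C(3, 2) = 3 edges. P[all 3 edges red] = (1/2)^3, and likewise for blue, so P[monochromatic] = 2·(1/2)^3 = 2^{1 − 3} = 1/4.
By linearity: E[X] = C(29, 3) · 2^{1 − 3} = 3654 · 1/4 = 1827/2.
Numerically: E[X] ≈ 913.5000.

E[X] = C(29,3)·2^(1−C(3,2)) = 1827/2 ≈ 913.5000.


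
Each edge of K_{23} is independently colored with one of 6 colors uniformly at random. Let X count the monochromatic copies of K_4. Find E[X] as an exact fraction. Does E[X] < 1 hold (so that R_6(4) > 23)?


E[X] = C(23, 4) · 6^{1 − 6} = 8855 · 6^{−5} = 8855/7776.
As a reduced fraction: E[X] = 8855/7776 ≈ 1.1387603.
Is E[X] < 1? NO.
Since E[X] ≥ 1, the first-moment bound is inconclusive at n = 23; it does NOT by itself certify R_6(4) > 23.

E[X] = 8855/7776 ≈ 1.1387603; E[X] ≥ 1; first-moment method inconclusive here.


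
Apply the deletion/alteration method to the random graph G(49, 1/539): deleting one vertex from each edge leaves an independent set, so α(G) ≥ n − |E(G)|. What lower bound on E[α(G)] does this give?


E[|E(G)|] = C(49, 2)·p = 1176 · (1/539) = 24/11.
E[α(G)] ≥ n − E[|E(G)|] = 49 − 24/11 = 515/11.
Numerically: ≈ 46.818182.
(This is only a lower bound; the true E[α(G)] may be larger.)

E[α(G)] ≥ 515/11 ≈ 46.818182.


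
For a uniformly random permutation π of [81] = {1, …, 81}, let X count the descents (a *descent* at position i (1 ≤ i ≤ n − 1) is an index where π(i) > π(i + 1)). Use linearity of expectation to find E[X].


Write X = Σ X_I over i = 1, …, 80, with X_I the indicator of one descent.
There are 80 indicators.
For each fixed i, the pair (π(i), π(i+1)) is a uniformly random ordered pair of distinct values from {1, …, 81}; by symmetry P[π(i) > π(i+1)] = 1/2.
By linearity: E[X] = 80 · (1/2) = (81 − 1) · (1/2) = 40 ≈ 40.000.

E[X] = 40 = 40.000.


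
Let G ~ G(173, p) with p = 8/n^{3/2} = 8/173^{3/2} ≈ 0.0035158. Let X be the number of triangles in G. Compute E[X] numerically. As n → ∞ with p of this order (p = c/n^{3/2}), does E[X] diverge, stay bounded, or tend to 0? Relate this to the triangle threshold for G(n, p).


Number of potential triangles: C(173, 3) = 848046.
Each occurs with probability p³ ≈ (0.0035158)³ ≈ 4.3457276e-08.
By linearity: E[X] = C(173, 3)·p³ ≈ 848046 · 4.3457276e-08 ≈ 0.03685.
Since α = 3/2 > 1, p = c/n^{3/2} = o(1/n) is below the triangle threshold p ~ 1/n. Asymptotically E[X] ~ (c³/6)·n^{3(1−α)} = (8³/6)·n^{-1.5} → 0, so by Markov's inequality G has no triangles w.h.p.

E[X] ≈ 0.03685; in regime p = Θ(1/n^{3/2}) E[X] tends to 0 (below the triangle threshold p ~ 1/n).
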